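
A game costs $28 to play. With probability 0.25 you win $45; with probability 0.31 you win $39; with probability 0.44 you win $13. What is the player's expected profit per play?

E[payout] = 45·0.25 + 39·0.31 + 13·0.44
 = 11.25 + 12.09 + 5.72
 = 29.06
Net = 29.06 - 28 = 1.06

1.06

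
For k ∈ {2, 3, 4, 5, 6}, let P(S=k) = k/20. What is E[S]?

E[S] = Σ s·P(S=s)
 = 2·1/10 + 3·3/20 + 4·1/5 + 5·1/4 + 6·3/10
 = 1/5 + 9/20 + 4/5 + 5/4 + 9/5
 = 9/2

4.5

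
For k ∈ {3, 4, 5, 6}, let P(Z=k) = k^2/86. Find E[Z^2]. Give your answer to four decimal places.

26.2558

E[Z^2] = Σ z^2·P(Z=z)
 = 9·9/86 + 16·8/43 + 25·25/86 + 36·18/43
 = 81/86 + 128/43 + 625/86 + 648/43
 = 1129/43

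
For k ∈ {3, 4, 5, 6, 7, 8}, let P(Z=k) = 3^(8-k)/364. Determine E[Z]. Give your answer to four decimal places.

E[Z] = Σ z·P(Z=z)
 = 3·243/364 + 4·81/364 + 5·27/364 + 6·9/364 + 7·3/364 + 8·1/364
 = 729/364 + 81/91 + 135/364 + 27/182 + 3/52 + 2/91
 = 1271/364

3.4918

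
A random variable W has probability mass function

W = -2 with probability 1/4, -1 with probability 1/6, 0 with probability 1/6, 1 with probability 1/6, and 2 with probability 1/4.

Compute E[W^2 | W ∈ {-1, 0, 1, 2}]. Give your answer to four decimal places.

P(W ∈ {-1, 0, 1, 2}) = 1/6 + 1/6 + 1/6 + 1/4 = 3/4.
E[W^2 | W ∈ {-1, 0, 1, 2}] = [1·1/6 + 0·1/6 + 1·1/6 + 4·1/4] / (3/4)
 = 4/3 / (3/4)
 = 16/9

1.7778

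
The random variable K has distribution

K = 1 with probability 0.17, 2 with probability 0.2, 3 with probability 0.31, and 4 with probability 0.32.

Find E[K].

2.78

E[K] = Σ k·P(K=k)
 = 1·0.17 + 2·0.2 + 3·0.31 + 4·0.32
 = 0.17 + 0.4 + 0.93 + 1.28
 = 2.78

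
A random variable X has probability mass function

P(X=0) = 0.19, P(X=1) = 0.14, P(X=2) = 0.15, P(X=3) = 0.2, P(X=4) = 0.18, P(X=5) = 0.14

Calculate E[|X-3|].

1.46

E[|X-3|] = Σ |x-3|·P(X=x)
 = 3·0.19 + 2·0.14 + 1·0.15 + 0·0.2 + 1·0.18 + 2·0.14
 = 0.57 + 0.28 + 0.15 + 0 + 0.18 + 0.28
 = 1.46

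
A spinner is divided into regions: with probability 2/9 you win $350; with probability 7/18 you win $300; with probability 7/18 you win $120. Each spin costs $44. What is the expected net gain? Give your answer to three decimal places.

197.111

E[payout] = 350·2/9 + 300·7/18 + 120·7/18
 = 700/9 + 350/3 + 140/3
 = 2170/9
Net = 2170/9 - 44 = 1774/9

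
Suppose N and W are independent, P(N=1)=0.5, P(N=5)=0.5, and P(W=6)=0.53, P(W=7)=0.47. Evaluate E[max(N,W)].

6.47

E[max(N,W)] = Σ_n Σ_w max(n,w) · P(N=n)P(W=w)
 = 6·0.265 + 7·0.235 + 6·0.265 + 7·0.235
 = 1.59 + 1.645 + 1.59 + 1.645
 = 6.47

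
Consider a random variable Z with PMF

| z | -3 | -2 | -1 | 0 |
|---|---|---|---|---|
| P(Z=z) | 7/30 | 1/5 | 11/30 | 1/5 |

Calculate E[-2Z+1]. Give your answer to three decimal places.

3.933

E[-2Z+1] = Σ (-2z+1)·P(Z=z)
 = 7·7/30 + 5·1/5 + 3·11/30 + 1·1/5
 = 49/30 + 1 + 11/10 + 1/5
 = 59/15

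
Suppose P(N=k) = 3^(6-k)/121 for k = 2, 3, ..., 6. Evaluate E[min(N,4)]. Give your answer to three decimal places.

E[min(N,4)] = Σ min(n,4)·P(N=n)
 = 2·81/121 + 3·27/121 + 4·9/121 + 4·3/121 + 4·1/121
 = 162/121 + 81/121 + 36/121 + 12/121 + 4/121
 = 295/121

2.438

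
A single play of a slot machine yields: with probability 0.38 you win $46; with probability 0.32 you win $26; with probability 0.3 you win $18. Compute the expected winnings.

31.2

E[payout] = 46·0.38 + 26·0.32 + 18·0.3
 = 17.48 + 8.32 + 5.4
 = 31.2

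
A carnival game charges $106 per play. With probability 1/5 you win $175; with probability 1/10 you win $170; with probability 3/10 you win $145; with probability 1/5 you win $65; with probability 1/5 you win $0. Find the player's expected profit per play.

2.5

E[payout] = 175·1/5 + 170·1/10 + 145·3/10 + 65·1/5 + 0·1/5
 = 35 + 17 + 87/2 + 13 + 0
 = 217/2
Net = 217/2 - 106 = 5/2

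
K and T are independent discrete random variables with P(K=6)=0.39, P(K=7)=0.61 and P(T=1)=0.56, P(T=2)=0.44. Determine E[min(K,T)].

1.44

E[min(K,T)] = Σ_k Σ_t min(k,t) · P(K=k)P(T=t)
 = 1·0.2184 + 2·0.1716 + 1·0.3416 + 2·0.2684
 = 0.2184 + 0.3432 + 0.3416 + 0.5368
 = 1.44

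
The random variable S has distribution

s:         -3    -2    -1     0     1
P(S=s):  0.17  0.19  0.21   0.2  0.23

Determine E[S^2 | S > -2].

0.6875

P(S > -2) = 0.21 + 0.2 + 0.23 = 0.64.
E[S^2 | S > -2] = [1·0.21 + 0·0.2 + 1·0.23] / 0.64
 = 0.44 / 0.64
 = 11/16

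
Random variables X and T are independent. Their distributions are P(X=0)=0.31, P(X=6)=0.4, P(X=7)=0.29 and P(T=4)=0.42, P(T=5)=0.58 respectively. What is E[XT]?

20.2894

E[XT] = Σ_x Σ_t xt · P(X=x)P(T=t)
 = 0·0.1302 + 0·0.1798 + 24·0.168 + 30·0.232 + 28·0.1218 + 35·0.1682
 = 0 + 0 + 4.032 + 6.96 + 3.4104 + 5.887
 = 20.2894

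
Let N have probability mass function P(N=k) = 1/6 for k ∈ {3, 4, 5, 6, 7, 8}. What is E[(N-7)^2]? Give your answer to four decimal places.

E[(N-7)^2] = Σ (n-7)^2·P(N=n)
 = 16·1/6 + 9·1/6 + 4·1/6 + 1·1/6 + 0·1/6 + 1·1/6
 = 8/3 + 3/2 + 2/3 + 1/6 + 0 + 1/6
 = 31/6

5.1667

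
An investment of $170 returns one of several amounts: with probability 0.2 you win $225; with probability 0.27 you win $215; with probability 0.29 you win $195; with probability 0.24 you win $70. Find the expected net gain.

E[payout] = 225·0.2 + 215·0.27 + 195·0.29 + 70·0.24
 = 45 + 58.05 + 56.55 + 16.8
 = 176.4
Net = 176.4 - 170 = 6.4

6.4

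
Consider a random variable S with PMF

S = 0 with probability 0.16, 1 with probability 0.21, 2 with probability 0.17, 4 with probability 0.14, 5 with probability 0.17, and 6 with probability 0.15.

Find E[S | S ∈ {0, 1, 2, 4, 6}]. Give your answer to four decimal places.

2.4217

P(S ∈ {0, 1, 2, 4, 6}) = 0.16 + 0.21 + 0.17 + 0.14 + 0.15 = 0.83.
E[S | S ∈ {0, 1, 2, 4, 6}] = [0·0.16 + 1·0.21 + 2·0.17 + 4·0.14 + 6·0.15] / 0.83
 = 2.01 / 0.83
 = 201/83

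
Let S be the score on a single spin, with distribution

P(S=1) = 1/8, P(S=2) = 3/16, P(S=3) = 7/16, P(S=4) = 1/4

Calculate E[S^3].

29.4375

E[S^3] = Σ s^3·P(S=s)
 = 1·1/8 + 8·3/16 + 27·7/16 + 64·1/4
 = 1/8 + 3/2 + 189/16 + 16
 = 471/16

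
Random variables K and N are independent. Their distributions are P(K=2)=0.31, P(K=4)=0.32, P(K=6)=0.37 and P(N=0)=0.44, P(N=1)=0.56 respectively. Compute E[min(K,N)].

E[min(K,N)] = Σ_k Σ_n min(k,n) · P(K=k)P(N=n)
 = 0·0.1364 + 1·0.1736 + 0·0.1408 + 1·0.1792 + 0·0.1628 + 1·0.2072
 = 0 + 0.1736 + 0 + 0.1792 + 0 + 0.2072
 = 0.56

0.56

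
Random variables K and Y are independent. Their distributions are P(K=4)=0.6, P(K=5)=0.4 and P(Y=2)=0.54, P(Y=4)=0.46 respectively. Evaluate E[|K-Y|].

E[|K-Y|] = Σ_k Σ_y |k-y| · P(K=k)P(Y=y)
 = 2·0.324 + 0·0.276 + 3·0.216 + 1·0.184
 = 0.648 + 0 + 0.648 + 0.184
 = 1.48

1.48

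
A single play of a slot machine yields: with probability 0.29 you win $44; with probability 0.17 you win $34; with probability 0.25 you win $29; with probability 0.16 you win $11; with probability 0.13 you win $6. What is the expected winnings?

28.33

E[payout] = 44·0.29 + 34·0.17 + 29·0.25 + 11·0.16 + 6·0.13
 = 12.76 + 5.78 + 7.25 + 1.76 + 0.78
 = 28.33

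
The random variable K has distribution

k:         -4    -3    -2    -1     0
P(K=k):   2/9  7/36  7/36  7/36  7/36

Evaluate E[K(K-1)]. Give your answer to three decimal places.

E[K(K-1)] = Σ k(k-1)·P(K=k)
 = 20·2/9 + 12·7/36 + 6·7/36 + 2·7/36 + 0·7/36
 = 40/9 + 7/3 + 7/6 + 7/18 + 0
 = 25/3

8.333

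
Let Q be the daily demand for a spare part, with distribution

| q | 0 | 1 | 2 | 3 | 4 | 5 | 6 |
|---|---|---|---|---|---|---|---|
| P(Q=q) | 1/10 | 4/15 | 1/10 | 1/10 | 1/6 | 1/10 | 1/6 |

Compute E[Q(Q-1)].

E[Q(Q-1)] = Σ q(q-1)·P(Q=q)
 = 0·1/10 + 0·4/15 + 2·1/10 + 6·1/10 + 12·1/6 + 20·1/10 + 30·1/6
 = 0 + 0 + 1/5 + 3/5 + 2 + 2 + 5
 = 49/5

9.8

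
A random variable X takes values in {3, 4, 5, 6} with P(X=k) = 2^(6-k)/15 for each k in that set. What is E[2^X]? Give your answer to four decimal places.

E[2^X] = Σ 2^x·P(X=x)
 = 8·8/15 + 16·4/15 + 32·2/15 + 64·1/15
 = 64/15 + 64/15 + 64/15 + 64/15
 = 256/15

17.0667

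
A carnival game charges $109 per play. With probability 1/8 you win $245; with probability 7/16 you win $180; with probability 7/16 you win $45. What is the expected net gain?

20.0625

E[payout] = 245·1/8 + 180·7/16 + 45·7/16
 = 245/8 + 315/4 + 315/16
 = 2065/16
Net = 2065/16 - 109 = 321/16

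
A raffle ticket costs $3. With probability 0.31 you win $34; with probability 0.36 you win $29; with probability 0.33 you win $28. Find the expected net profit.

E[payout] = 34·0.31 + 29·0.36 + 28·0.33
 = 10.54 + 10.44 + 9.24
 = 30.22
Net = 30.22 - 3 = 27.22

27.22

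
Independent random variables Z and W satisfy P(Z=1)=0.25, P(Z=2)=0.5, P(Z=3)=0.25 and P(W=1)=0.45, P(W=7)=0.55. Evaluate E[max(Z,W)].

4.75

E[max(Z,W)] = Σ_z Σ_w max(z,w) · P(Z=z)P(W=w)
 = 1·0.1125 + 7·0.1375 + 2·0.225 + 7·0.275 + 3·0.1125 + 7·0.1375
 = 0.1125 + 0.9625 + 0.45 + 1.925 + 0.3375 + 0.9625
 = 4.75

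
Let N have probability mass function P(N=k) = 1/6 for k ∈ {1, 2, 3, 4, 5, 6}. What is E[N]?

3.5

E[N] = Σ n·P(N=n)
 = 1·1/6 + 2·1/6 + 3·1/6 + 4·1/6 + 5·1/6 + 6·1/6
 = 1/6 + 1/3 + 1/2 + 2/3 + 5/6 + 1
 = 7/2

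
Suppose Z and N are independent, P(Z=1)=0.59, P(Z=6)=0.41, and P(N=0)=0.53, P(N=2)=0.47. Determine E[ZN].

2.867

E[ZN] = Σ_z Σ_n zn · P(Z=z)P(N=n)
 = 0·0.3127 + 2·0.2773 + 0·0.2173 + 12·0.1927
 = 0 + 0.5546 + 0 + 2.3124
 = 2.867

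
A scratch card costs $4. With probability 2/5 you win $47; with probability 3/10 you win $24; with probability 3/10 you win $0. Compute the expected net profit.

22

E[payout] = 47·2/5 + 24·3/10 + 0·3/10
 = 94/5 + 36/5 + 0
 = 26
Net = 26 - 4 = 22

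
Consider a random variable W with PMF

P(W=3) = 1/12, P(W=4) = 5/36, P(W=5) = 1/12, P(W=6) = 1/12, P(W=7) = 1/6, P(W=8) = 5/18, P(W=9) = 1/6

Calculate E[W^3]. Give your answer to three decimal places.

360.444

E[W^3] = Σ w^3·P(W=w)
 = 27·1/12 + 64·5/36 + 125·1/12 + 216·1/12 + 343·1/6 + 512·5/18 + 729·1/6
 = 9/4 + 80/9 + 125/12 + 18 + 343/6 + 1280/9 + 243/2
 = 3244/9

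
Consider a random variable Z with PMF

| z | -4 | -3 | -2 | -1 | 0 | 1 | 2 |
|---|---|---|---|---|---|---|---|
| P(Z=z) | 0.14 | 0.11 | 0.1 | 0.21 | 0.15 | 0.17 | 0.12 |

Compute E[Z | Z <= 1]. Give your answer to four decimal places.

P(Z <= 1) = 0.14 + 0.11 + 0.1 + 0.21 + 0.15 + 0.17 = 0.88.
E[Z | Z <= 1] = [(-4)·0.14 + (-3)·0.11 + (-2)·0.1 + (-1)·0.21 + 0·0.15 + 1·0.17] / 0.88
 = -1.13 / 0.88
 = -113/88

-1.2841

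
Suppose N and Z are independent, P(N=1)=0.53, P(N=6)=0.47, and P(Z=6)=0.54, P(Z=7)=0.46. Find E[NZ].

E[NZ] = Σ_n Σ_z nz · P(N=n)P(Z=z)
 = 6·0.2862 + 7·0.2438 + 36·0.2538 + 42·0.2162
 = 1.7172 + 1.7066 + 9.1368 + 9.0804
 = 21.641

21.641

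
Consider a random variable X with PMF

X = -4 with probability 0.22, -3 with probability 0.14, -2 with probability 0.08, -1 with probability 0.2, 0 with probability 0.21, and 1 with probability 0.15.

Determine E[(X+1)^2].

E[(X+1)^2] = Σ (x+1)^2·P(X=x)
 = 9·0.22 + 4·0.14 + 1·0.08 + 0·0.2 + 1·0.21 + 4·0.15
 = 1.98 + 0.56 + 0.08 + 0 + 0.21 + 0.6
 = 3.43

3.43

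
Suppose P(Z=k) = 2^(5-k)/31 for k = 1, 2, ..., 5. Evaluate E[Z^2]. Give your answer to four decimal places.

4.5484

E[Z^2] = Σ z^2·P(Z=z)
 = 1·16/31 + 4·8/31 + 9·4/31 + 16·2/31 + 25·1/31
 = 16/31 + 32/31 + 36/31 + 32/31 + 25/31
 = 141/31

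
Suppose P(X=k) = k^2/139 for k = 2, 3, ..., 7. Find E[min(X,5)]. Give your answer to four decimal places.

4.6691

E[min(X,5)] = Σ min(x,5)·P(X=x)
 = 2·4/139 + 3·9/139 + 4·16/139 + 5·25/139 + 5·36/139 + 5·49/139
 = 8/139 + 27/139 + 64/139 + 125/139 + 180/139 + 245/139
 = 649/139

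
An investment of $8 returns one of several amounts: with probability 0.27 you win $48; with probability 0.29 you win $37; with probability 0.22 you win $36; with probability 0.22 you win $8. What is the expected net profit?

25.37

E[payout] = 48·0.27 + 37·0.29 + 36·0.22 + 8·0.22
 = 12.96 + 10.73 + 7.92 + 1.76
 = 33.37
Net = 33.37 - 8 = 25.37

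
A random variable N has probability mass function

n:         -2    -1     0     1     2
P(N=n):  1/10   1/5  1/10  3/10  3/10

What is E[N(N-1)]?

E[N(N-1)] = Σ n(n-1)·P(N=n)
 = 6·1/10 + 2·1/5 + 0·1/10 + 0·3/10 + 2·3/10
 = 3/5 + 2/5 + 0 + 0 + 3/5
 = 8/5

1.6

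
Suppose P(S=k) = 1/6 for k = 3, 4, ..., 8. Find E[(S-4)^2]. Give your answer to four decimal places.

E[(S-4)^2] = Σ (s-4)^2·P(S=s)
 = 1·1/6 + 0·1/6 + 1·1/6 + 4·1/6 + 9·1/6 + 16·1/6
 = 1/6 + 0 + 1/6 + 2/3 + 3/2 + 8/3
 = 31/6

5.1667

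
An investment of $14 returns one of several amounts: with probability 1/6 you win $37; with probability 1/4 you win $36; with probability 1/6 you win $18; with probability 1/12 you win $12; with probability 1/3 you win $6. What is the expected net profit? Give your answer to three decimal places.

E[payout] = 37·1/6 + 36·1/4 + 18·1/6 + 12·1/12 + 6·1/3
 = 37/6 + 9 + 3 + 1 + 2
 = 127/6
Net = 127/6 - 14 = 43/6

7.167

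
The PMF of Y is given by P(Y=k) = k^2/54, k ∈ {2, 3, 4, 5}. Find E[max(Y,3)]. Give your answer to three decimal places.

4.222

E[max(Y,3)] = Σ max(y,3)·P(Y=y)
 = 3·2/27 + 3·1/6 + 4·8/27 + 5·25/54
 = 2/9 + 1/2 + 32/27 + 125/54
 = 38/9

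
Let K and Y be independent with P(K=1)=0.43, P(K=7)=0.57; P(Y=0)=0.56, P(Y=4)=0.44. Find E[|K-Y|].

E[|K-Y|] = Σ_k Σ_y |k-y| · P(K=k)P(Y=y)
 = 1·0.2408 + 3·0.1892 + 7·0.3192 + 3·0.2508
 = 0.2408 + 0.5676 + 2.2344 + 0.7524
 = 3.7952

3.7952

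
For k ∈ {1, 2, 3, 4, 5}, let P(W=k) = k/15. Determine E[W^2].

E[W^2] = Σ w^2·P(W=w)
 = 1·1/15 + 4·2/15 + 9·1/5 + 16·4/15 + 25·1/3
 = 1/15 + 8/15 + 9/5 + 64/15 + 25/3
 = 15

15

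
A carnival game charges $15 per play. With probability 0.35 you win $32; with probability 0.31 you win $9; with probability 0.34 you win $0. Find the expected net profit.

-1.01

E[payout] = 32·0.35 + 9·0.31 + 0·0.34
 = 11.2 + 2.79 + 0
 = 13.99
Net = 13.99 - 15 = -1.01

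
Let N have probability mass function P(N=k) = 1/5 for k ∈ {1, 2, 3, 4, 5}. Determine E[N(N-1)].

8

E[N(N-1)] = Σ n(n-1)·P(N=n)
 = 0·1/5 + 2·1/5 + 6·1/5 + 12·1/5 + 20·1/5
 = 0 + 2/5 + 6/5 + 12/5 + 4
 = 8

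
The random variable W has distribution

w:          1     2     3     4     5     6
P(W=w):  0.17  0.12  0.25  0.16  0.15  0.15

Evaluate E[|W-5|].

1.85

E[|W-5|] = Σ |w-5|·P(W=w)
 = 4·0.17 + 3·0.12 + 2·0.25 + 1·0.16 + 0·0.15 + 1·0.15
 = 0.68 + 0.36 + 0.5 + 0.16 + 0 + 0.15
 = 1.85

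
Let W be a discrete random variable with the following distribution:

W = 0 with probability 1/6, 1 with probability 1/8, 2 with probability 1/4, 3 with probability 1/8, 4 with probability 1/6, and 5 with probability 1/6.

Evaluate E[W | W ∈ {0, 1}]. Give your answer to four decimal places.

0.4286

P(W ∈ {0, 1}) = 1/6 + 1/8 = 7/24.
E[W | W ∈ {0, 1}] = [0·1/6 + 1·1/8] / (7/24)
 = 1/8 / (7/24)
 = 3/7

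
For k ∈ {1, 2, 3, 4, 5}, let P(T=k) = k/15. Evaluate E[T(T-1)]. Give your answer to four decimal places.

E[T(T-1)] = Σ t(t-1)·P(T=t)
 = 0·1/15 + 2·2/15 + 6·1/5 + 12·4/15 + 20·1/3
 = 0 + 4/15 + 6/5 + 16/5 + 20/3
 = 34/3

11.3333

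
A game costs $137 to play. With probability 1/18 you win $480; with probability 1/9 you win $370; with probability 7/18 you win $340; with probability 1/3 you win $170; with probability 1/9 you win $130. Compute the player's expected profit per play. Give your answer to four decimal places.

E[payout] = 480·1/18 + 370·1/9 + 340·7/18 + 170·1/3 + 130·1/9
 = 80/3 + 370/9 + 1190/9 + 170/3 + 130/9
 = 2440/9
Net = 2440/9 - 137 = 1207/9

134.1111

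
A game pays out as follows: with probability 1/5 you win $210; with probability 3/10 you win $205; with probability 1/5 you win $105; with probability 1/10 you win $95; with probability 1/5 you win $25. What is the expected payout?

139

E[payout] = 210·1/5 + 205·3/10 + 105·1/5 + 95·1/10 + 25·1/5
 = 42 + 123/2 + 21 + 19/2 + 5
 = 139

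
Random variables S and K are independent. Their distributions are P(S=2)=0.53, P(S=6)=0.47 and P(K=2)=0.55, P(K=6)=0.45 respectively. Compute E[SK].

14.744

E[SK] = Σ_s Σ_k sk · P(S=s)P(K=k)
 = 4·0.2915 + 12·0.2385 + 12·0.2585 + 36·0.2115
 = 1.166 + 2.862 + 3.102 + 7.614
 = 14.744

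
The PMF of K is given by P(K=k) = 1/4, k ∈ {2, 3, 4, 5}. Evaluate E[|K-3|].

E[|K-3|] = Σ |k-3|·P(K=k)
 = 1·1/4 + 0·1/4 + 1·1/4 + 2·1/4
 = 1/4 + 0 + 1/4 + 1/2
 = 1

1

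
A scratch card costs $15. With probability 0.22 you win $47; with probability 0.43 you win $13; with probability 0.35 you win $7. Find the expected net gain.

3.38

E[payout] = 47·0.22 + 13·0.43 + 7·0.35
 = 10.34 + 5.59 + 2.45
 = 18.38
Net = 18.38 - 15 = 3.38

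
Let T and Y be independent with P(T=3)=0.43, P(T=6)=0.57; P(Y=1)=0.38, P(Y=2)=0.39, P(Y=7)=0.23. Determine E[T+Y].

E[T+Y] = Σ_t Σ_y (t+y) · P(T=t)P(Y=y)
 = 4·0.1634 + 5·0.1677 + 10·0.0989 + 7·0.2166 + 8·0.2223 + 13·0.1311
 = 0.6536 + 0.8385 + 0.989 + 1.5162 + 1.7784 + 1.7043
 = 7.48

7.48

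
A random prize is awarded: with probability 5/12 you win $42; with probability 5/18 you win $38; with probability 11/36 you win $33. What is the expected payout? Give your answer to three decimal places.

E[payout] = 42·5/12 + 38·5/18 + 33·11/36
 = 35/2 + 95/9 + 121/12
 = 1373/36

38.139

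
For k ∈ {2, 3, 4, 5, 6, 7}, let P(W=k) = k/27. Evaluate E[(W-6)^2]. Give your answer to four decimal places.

3.2222

E[(W-6)^2] = Σ (w-6)^2·P(W=w)
 = 16·2/27 + 9·1/9 + 4·4/27 + 1·5/27 + 0·2/9 + 1·7/27
 = 32/27 + 1 + 16/27 + 5/27 + 0 + 7/27
 = 29/9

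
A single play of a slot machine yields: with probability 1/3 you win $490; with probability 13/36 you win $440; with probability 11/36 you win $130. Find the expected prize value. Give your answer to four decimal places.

E[payout] = 490·1/3 + 440·13/36 + 130·11/36
 = 490/3 + 1430/9 + 715/18
 = 6515/18

361.9444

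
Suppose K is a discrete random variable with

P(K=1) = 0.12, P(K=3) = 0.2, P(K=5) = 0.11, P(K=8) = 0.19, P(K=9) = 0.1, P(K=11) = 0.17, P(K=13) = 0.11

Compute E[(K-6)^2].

16.21

E[(K-6)^2] = Σ (k-6)^2·P(K=k)
 = 25·0.12 + 9·0.2 + 1·0.11 + 4·0.19 + 9·0.1 + 25·0.17 + 49·0.11
 = 3 + 1.8 + 0.11 + 0.76 + 0.9 + 4.25 + 5.39
 = 16.21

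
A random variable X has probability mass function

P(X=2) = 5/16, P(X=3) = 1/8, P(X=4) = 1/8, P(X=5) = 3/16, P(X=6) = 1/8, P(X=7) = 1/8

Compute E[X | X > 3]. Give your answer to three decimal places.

5.444

P(X > 3) = 1/8 + 3/16 + 1/8 + 1/8 = 9/16.
E[X | X > 3] = [4·1/8 + 5·3/16 + 6·1/8 + 7·1/8] / (9/16)
 = 49/16 / (9/16)
 = 49/9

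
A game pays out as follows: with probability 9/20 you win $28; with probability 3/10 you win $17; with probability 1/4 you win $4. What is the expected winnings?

E[payout] = 28·9/20 + 17·3/10 + 4·1/4
 = 63/5 + 51/10 + 1
 = 187/10

18.7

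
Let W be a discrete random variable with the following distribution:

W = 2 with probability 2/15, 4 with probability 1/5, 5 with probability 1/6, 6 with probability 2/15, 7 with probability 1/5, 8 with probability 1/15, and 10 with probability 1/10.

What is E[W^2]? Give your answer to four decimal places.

E[W^2] = Σ w^2·P(W=w)
 = 4·2/15 + 16·1/5 + 25·1/6 + 36·2/15 + 49·1/5 + 64·1/15 + 100·1/10
 = 8/15 + 16/5 + 25/6 + 24/5 + 49/5 + 64/15 + 10
 = 1103/30

36.7667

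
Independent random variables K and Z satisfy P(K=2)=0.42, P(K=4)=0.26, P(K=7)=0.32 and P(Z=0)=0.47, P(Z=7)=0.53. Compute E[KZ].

E[KZ] = Σ_k Σ_z kz · P(K=k)P(Z=z)
 = 0·0.1974 + 14·0.2226 + 0·0.1222 + 28·0.1378 + 0·0.1504 + 49·0.1696
 = 0 + 3.1164 + 0 + 3.8584 + 0 + 8.3104
 = 15.2852

15.2852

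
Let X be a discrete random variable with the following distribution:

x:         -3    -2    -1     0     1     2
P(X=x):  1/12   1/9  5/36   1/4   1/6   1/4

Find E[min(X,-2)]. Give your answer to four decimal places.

E[min(X,-2)] = Σ min(x,-2)·P(X=x)
 = (-3)·1/12 + (-2)·1/9 + (-2)·5/36 + (-2)·1/4 + (-2)·1/6 + (-2)·1/4
 = (-1/4) + (-2/9) + (-5/18) + (-1/2) + (-1/3) + (-1/2)
 = -25/12

-2.0833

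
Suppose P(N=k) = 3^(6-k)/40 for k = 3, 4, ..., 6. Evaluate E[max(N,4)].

E[max(N,4)] = Σ max(n,4)·P(N=n)
 = 4·27/40 + 4·9/40 + 5·3/40 + 6·1/40
 = 27/10 + 9/10 + 3/8 + 3/20
 = 33/8

4.125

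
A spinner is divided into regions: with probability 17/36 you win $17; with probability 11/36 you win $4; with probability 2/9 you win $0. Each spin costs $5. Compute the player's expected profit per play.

4.25

E[payout] = 17·17/36 + 4·11/36 + 0·2/9
 = 289/36 + 11/9 + 0
 = 37/4
Net = 37/4 - 5 = 17/4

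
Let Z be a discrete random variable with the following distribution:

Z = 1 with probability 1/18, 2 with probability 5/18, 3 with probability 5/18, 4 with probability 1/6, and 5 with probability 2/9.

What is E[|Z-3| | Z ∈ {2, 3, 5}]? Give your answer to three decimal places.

P(Z ∈ {2, 3, 5}) = 5/18 + 5/18 + 2/9 = 7/9.
E[|Z-3| | Z ∈ {2, 3, 5}] = [1·5/18 + 0·5/18 + 2·2/9] / (7/9)
 = 13/18 / (7/9)
 = 13/14

0.929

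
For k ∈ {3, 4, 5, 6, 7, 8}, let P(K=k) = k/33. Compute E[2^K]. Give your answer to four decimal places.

108.3636

E[2^K] = Σ 2^k·P(K=k)
 = 8·1/11 + 16·4/33 + 32·5/33 + 64·2/11 + 128·7/33 + 256·8/33
 = 8/11 + 64/33 + 160/33 + 128/11 + 896/33 + 2048/33
 = 1192/11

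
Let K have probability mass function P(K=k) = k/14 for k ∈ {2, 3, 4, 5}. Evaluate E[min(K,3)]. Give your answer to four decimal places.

2.8571

E[min(K,3)] = Σ min(k,3)·P(K=k)
 = 2·1/7 + 3·3/14 + 3·2/7 + 3·5/14
 = 2/7 + 9/14 + 6/7 + 15/14
 = 20/7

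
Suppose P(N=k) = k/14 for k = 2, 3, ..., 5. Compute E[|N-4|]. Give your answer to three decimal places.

E[|N-4|] = Σ |n-4|·P(N=n)
 = 2·1/7 + 1·3/14 + 0·2/7 + 1·5/14
 = 2/7 + 3/14 + 0 + 5/14
 = 6/7

0.857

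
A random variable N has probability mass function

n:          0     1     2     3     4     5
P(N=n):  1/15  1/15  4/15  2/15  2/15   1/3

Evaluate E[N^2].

E[N^2] = Σ n^2·P(N=n)
 = 0·1/15 + 1·1/15 + 4·4/15 + 9·2/15 + 16·2/15 + 25·1/3
 = 0 + 1/15 + 16/15 + 6/5 + 32/15 + 25/3
 = 64/5

12.8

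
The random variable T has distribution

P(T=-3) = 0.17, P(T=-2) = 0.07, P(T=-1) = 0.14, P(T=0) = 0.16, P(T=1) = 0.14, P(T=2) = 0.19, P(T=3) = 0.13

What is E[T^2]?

E[T^2] = Σ t^2·P(T=t)
 = 9·0.17 + 4·0.07 + 1·0.14 + 0·0.16 + 1·0.14 + 4·0.19 + 9·0.13
 = 1.53 + 0.28 + 0.14 + 0 + 0.14 + 0.76 + 1.17
 = 4.02

4.02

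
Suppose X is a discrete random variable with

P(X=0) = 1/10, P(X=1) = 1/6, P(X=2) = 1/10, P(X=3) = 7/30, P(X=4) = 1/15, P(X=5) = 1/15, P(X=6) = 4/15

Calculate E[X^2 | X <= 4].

P(X <= 4) = 1/10 + 1/6 + 1/10 + 7/30 + 1/15 = 2/3.
E[X^2 | X <= 4] = [0·1/10 + 1·1/6 + 4·1/10 + 9·7/30 + 16·1/15] / (2/3)
 = 56/15 / (2/3)
 = 28/5

5.6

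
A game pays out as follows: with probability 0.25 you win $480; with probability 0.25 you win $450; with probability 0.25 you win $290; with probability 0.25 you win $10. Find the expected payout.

307.5

E[payout] = 480·0.25 + 450·0.25 + 290·0.25 + 10·0.25
 = 120 + 112.5 + 72.5 + 2.5
 = 307.5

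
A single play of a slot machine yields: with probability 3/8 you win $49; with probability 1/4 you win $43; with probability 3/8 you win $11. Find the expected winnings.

E[payout] = 49·3/8 + 43·1/4 + 11·3/8
 = 147/8 + 43/4 + 33/8
 = 133/4

33.25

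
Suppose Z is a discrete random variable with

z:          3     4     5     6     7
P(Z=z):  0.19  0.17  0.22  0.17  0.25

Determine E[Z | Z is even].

5

P(Z is even) = 0.17 + 0.17 = 0.34.
E[Z | Z is even] = [4·0.17 + 6·0.17] / 0.34
 = 1.7 / 0.34
 = 5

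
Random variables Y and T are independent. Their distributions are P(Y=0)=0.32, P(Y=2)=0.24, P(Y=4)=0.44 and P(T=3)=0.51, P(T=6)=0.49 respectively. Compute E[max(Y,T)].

E[max(Y,T)] = Σ_y Σ_t max(y,t) · P(Y=y)P(T=t)
 = 3·0.1632 + 6·0.1568 + 3·0.1224 + 6·0.1176 + 4·0.2244 + 6·0.2156
 = 0.4896 + 0.9408 + 0.3672 + 0.7056 + 0.8976 + 1.2936
 = 4.6944

4.6944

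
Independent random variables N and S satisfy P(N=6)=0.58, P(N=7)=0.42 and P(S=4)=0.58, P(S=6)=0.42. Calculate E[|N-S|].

1.58

E[|N-S|] = Σ_n Σ_s |n-s| · P(N=n)P(S=s)
 = 2·0.3364 + 0·0.2436 + 3·0.2436 + 1·0.1764
 = 0.6728 + 0 + 0.7308 + 0.1764
 = 1.58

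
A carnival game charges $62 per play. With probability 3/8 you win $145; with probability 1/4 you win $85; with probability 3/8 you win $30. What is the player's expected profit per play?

24.875

E[payout] = 145·3/8 + 85·1/4 + 30·3/8
 = 435/8 + 85/4 + 45/4
 = 695/8
Net = 695/8 - 62 = 199/8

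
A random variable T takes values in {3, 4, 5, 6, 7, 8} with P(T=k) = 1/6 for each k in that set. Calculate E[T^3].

214.5

E[T^3] = Σ t^3·P(T=t)
 = 27·1/6 + 64·1/6 + 125·1/6 + 216·1/6 + 343·1/6 + 512·1/6
 = 9/2 + 32/3 + 125/6 + 36 + 343/6 + 256/3
 = 429/2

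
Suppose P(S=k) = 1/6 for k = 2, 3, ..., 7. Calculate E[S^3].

E[S^3] = Σ s^3·P(S=s)
 = 8·1/6 + 27·1/6 + 64·1/6 + 125·1/6 + 216·1/6 + 343·1/6
 = 4/3 + 9/2 + 32/3 + 125/6 + 36 + 343/6
 = 261/2

130.5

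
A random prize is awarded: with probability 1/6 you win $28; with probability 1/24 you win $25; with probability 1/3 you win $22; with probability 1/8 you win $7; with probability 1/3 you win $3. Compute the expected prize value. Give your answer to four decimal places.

E[payout] = 28·1/6 + 25·1/24 + 22·1/3 + 7·1/8 + 3·1/3
 = 14/3 + 25/24 + 22/3 + 7/8 + 1
 = 179/12

14.9167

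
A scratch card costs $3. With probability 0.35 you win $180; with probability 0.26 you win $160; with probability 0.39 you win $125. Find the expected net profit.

150.35

E[payout] = 180·0.35 + 160·0.26 + 125·0.39
 = 63 + 41.6 + 48.75
 = 153.35
Net = 153.35 - 3 = 150.35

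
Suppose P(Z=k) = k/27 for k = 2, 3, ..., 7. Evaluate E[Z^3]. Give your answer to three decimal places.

173.148

E[Z^3] = Σ z^3·P(Z=z)
 = 8·2/27 + 27·1/9 + 64·4/27 + 125·5/27 + 216·2/9 + 343·7/27
 = 16/27 + 3 + 256/27 + 625/27 + 48 + 2401/27
 = 4675/27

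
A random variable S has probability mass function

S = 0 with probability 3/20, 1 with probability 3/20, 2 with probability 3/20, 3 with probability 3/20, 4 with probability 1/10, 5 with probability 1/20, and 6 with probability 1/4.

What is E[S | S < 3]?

P(S < 3) = 3/20 + 3/20 + 3/20 = 9/20.
E[S | S < 3] = [0·3/20 + 1·3/20 + 2·3/20] / (9/20)
 = 9/20 / (9/20)
 = 1

1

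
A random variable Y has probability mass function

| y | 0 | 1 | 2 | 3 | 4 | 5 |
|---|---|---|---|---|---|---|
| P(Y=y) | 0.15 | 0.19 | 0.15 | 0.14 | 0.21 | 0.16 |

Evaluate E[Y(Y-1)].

E[Y(Y-1)] = Σ y(y-1)·P(Y=y)
 = 0·0.15 + 0·0.19 + 2·0.15 + 6·0.14 + 12·0.21 + 20·0.16
 = 0 + 0 + 0.3 + 0.84 + 2.52 + 3.2
 = 6.86

6.86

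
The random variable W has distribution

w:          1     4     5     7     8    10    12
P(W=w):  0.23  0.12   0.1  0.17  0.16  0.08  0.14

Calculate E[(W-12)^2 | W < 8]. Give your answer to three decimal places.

P(W < 8) = 0.23 + 0.12 + 0.1 + 0.17 = 0.62.
E[(W-12)^2 | W < 8] = [121·0.23 + 64·0.12 + 49·0.1 + 25·0.17] / 0.62
 = 44.66 / 0.62
 = 2233/31

72.032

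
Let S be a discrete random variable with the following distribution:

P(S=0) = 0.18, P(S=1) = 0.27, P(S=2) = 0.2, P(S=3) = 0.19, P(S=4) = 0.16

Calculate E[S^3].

E[S^3] = Σ s^3·P(S=s)
 = 0·0.18 + 1·0.27 + 8·0.2 + 27·0.19 + 64·0.16
 = 0 + 0.27 + 1.6 + 5.13 + 10.24
 = 17.24

17.24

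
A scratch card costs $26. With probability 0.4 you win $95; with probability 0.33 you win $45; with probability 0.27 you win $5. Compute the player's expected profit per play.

E[payout] = 95·0.4 + 45·0.33 + 5·0.27
 = 38 + 14.85 + 1.35
 = 54.2
Net = 54.2 - 26 = 28.2

28.2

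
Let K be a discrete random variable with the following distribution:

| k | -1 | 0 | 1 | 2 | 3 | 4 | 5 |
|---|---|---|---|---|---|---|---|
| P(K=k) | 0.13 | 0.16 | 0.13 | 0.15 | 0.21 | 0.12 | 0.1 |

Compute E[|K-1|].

1.75

E[|K-1|] = Σ |k-1|·P(K=k)
 = 2·0.13 + 1·0.16 + 0·0.13 + 1·0.15 + 2·0.21 + 3·0.12 + 4·0.1
 = 0.26 + 0.16 + 0 + 0.15 + 0.42 + 0.36 + 0.4
 = 1.75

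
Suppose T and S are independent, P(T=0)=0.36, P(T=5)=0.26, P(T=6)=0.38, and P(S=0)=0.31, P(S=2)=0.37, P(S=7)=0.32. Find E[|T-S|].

3.3216

E[|T-S|] = Σ_t Σ_s |t-s| · P(T=t)P(S=s)
 = 0·0.1116 + 2·0.1332 + 7·0.1152 + 5·0.0806 + 3·0.0962 + 2·0.0832 + 6·0.1178 + 4·0.1406 + 1·0.1216
 = 0 + 0.2664 + 0.8064 + 0.403 + 0.2886 + 0.1664 + 0.7068 + 0.5624 + 0.1216
 = 3.3216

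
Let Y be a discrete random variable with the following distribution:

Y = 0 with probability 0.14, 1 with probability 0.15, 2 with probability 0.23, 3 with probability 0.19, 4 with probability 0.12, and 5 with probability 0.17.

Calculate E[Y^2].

8.95

E[Y^2] = Σ y^2·P(Y=y)
 = 0·0.14 + 1·0.15 + 4·0.23 + 9·0.19 + 16·0.12 + 25·0.17
 = 0 + 0.15 + 0.92 + 1.71 + 1.92 + 4.25
 = 8.95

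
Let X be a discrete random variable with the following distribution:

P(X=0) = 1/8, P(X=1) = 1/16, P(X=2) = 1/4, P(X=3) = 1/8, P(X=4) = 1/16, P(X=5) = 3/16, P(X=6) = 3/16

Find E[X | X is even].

P(X is even) = 1/8 + 1/4 + 1/16 + 3/16 = 5/8.
E[X | X is even] = [0·1/8 + 2·1/4 + 4·1/16 + 6·3/16] / (5/8)
 = 15/8 / (5/8)
 = 3

3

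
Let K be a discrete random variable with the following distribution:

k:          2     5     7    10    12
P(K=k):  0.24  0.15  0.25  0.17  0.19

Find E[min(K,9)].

6.22

E[min(K,9)] = Σ min(k,9)·P(K=k)
 = 2·0.24 + 5·0.15 + 7·0.25 + 9·0.17 + 9·0.19
 = 0.48 + 0.75 + 1.75 + 1.53 + 1.71
 = 6.22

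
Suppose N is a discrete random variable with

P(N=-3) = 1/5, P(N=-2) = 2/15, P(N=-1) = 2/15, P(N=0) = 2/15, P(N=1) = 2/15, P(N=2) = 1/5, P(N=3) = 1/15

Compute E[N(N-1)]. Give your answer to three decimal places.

E[N(N-1)] = Σ n(n-1)·P(N=n)
 = 12·1/5 + 6·2/15 + 2·2/15 + 0·2/15 + 0·2/15 + 2·1/5 + 6·1/15
 = 12/5 + 4/5 + 4/15 + 0 + 0 + 2/5 + 2/5
 = 64/15

4.267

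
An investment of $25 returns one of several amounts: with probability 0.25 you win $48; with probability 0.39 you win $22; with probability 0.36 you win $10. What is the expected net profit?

-0.82

E[payout] = 48·0.25 + 22·0.39 + 10·0.36
 = 12 + 8.58 + 3.6
 = 24.18
Net = 24.18 - 25 = -0.82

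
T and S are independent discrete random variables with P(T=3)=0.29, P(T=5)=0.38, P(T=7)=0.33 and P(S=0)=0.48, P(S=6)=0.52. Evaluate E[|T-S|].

3.26

E[|T-S|] = Σ_t Σ_s |t-s| · P(T=t)P(S=s)
 = 3·0.1392 + 3·0.1508 + 5·0.1824 + 1·0.1976 + 7·0.1584 + 1·0.1716
 = 0.4176 + 0.4524 + 0.912 + 0.1976 + 1.1088 + 0.1716
 = 3.26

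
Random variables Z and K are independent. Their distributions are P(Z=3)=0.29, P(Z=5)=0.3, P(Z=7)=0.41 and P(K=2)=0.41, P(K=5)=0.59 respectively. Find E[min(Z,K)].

E[min(Z,K)] = Σ_z Σ_k min(z,k) · P(Z=z)P(K=k)
 = 2·0.1189 + 3·0.1711 + 2·0.123 + 5·0.177 + 2·0.1681 + 5·0.2419
 = 0.2378 + 0.5133 + 0.246 + 0.885 + 0.3362 + 1.2095
 = 3.4278

3.4278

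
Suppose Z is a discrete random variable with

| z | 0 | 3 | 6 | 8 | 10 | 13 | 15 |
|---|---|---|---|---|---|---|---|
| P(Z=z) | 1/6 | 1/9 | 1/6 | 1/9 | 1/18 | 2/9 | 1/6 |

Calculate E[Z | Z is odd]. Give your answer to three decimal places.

11.444

P(Z is odd) = 1/9 + 2/9 + 1/6 = 1/2.
E[Z | Z is odd] = [3·1/9 + 13·2/9 + 15·1/6] / (1/2)
 = 103/18 / (1/2)
 = 103/9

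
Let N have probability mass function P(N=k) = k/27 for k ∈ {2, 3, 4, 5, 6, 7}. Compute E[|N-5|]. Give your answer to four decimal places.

E[|N-5|] = Σ |n-5|·P(N=n)
 = 3·2/27 + 2·1/9 + 1·4/27 + 0·5/27 + 1·2/9 + 2·7/27
 = 2/9 + 2/9 + 4/27 + 0 + 2/9 + 14/27
 = 4/3

1.3333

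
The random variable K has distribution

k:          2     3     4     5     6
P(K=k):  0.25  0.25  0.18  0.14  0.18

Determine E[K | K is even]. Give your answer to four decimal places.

3.7705

P(K is even) = 0.25 + 0.18 + 0.18 = 0.61.
E[K | K is even] = [2·0.25 + 4·0.18 + 6·0.18] / 0.61
 = 2.3 / 0.61
 = 230/61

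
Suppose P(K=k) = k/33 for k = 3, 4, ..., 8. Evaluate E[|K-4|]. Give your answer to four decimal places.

E[|K-4|] = Σ |k-4|·P(K=k)
 = 1·1/11 + 0·4/33 + 1·5/33 + 2·2/11 + 3·7/33 + 4·8/33
 = 1/11 + 0 + 5/33 + 4/11 + 7/11 + 32/33
 = 73/33

2.2121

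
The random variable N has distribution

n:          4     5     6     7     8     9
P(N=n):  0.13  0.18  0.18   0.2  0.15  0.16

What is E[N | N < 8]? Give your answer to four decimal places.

5.6522

P(N < 8) = 0.13 + 0.18 + 0.18 + 0.2 = 0.69.
E[N | N < 8] = [4·0.13 + 5·0.18 + 6·0.18 + 7·0.2] / 0.69
 = 3.9 / 0.69
 = 130/23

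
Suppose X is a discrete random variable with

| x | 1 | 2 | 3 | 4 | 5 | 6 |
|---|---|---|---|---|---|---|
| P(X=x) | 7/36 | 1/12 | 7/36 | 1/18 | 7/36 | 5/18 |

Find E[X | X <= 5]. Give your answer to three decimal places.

P(X <= 5) = 7/36 + 1/12 + 7/36 + 1/18 + 7/36 = 13/18.
E[X | X <= 5] = [1·7/36 + 2·1/12 + 3·7/36 + 4·1/18 + 5·7/36] / (13/18)
 = 77/36 / (13/18)
 = 77/26

2.962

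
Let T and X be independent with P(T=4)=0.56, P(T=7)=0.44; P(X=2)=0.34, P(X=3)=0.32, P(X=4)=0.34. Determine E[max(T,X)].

5.32

E[max(T,X)] = Σ_t Σ_x max(t,x) · P(T=t)P(X=x)
 = 4·0.1904 + 4·0.1792 + 4·0.1904 + 7·0.1496 + 7·0.1408 + 7·0.1496
 = 0.7616 + 0.7168 + 0.7616 + 1.0472 + 0.9856 + 1.0472
 = 5.32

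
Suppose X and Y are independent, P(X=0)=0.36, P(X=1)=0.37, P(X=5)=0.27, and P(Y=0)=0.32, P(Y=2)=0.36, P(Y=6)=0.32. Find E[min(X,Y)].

0.878

E[min(X,Y)] = Σ_x Σ_y min(x,y) · P(X=x)P(Y=y)
 = 0·0.1152 + 0·0.1296 + 0·0.1152 + 0·0.1184 + 1·0.1332 + 1·0.1184 + 0·0.0864 + 2·0.0972 + 5·0.0864
 = 0 + 0 + 0 + 0 + 0.1332 + 0.1184 + 0 + 0.1944 + 0.432
 = 0.878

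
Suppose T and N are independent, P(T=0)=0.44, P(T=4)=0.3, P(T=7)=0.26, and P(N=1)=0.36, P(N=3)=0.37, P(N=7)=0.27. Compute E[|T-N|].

E[|T-N|] = Σ_t Σ_n |t-n| · P(T=t)P(N=n)
 = 1·0.1584 + 3·0.1628 + 7·0.1188 + 3·0.108 + 1·0.111 + 3·0.081 + 6·0.0936 + 4·0.0962 + 0·0.0702
 = 0.1584 + 0.4884 + 0.8316 + 0.324 + 0.111 + 0.243 + 0.5616 + 0.3848 + 0
 = 3.1028

3.1028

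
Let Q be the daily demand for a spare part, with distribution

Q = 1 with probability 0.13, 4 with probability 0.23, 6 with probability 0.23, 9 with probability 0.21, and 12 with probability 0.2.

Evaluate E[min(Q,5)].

4.25

E[min(Q,5)] = Σ min(q,5)·P(Q=q)
 = 1·0.13 + 4·0.23 + 5·0.23 + 5·0.21 + 5·0.2
 = 0.13 + 0.92 + 1.15 + 1.05 + 1
 = 4.25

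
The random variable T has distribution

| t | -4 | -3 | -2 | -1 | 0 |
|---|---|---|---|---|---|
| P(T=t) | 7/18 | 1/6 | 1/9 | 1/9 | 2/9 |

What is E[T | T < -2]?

-3.7

P(T < -2) = 7/18 + 1/6 = 5/9.
E[T | T < -2] = [(-4)·7/18 + (-3)·1/6] / (5/9)
 = -37/18 / (5/9)
 = -37/10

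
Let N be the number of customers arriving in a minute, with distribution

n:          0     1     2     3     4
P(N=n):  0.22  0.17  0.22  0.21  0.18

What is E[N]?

1.96

E[N] = Σ n·P(N=n)
 = 0·0.22 + 1·0.17 + 2·0.22 + 3·0.21 + 4·0.18
 = 0 + 0.17 + 0.44 + 0.63 + 0.72
 = 1.96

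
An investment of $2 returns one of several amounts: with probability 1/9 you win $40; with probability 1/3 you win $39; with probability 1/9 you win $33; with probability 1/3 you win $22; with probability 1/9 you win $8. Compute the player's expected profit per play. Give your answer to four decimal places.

27.3333

E[payout] = 40·1/9 + 39·1/3 + 33·1/9 + 22·1/3 + 8·1/9
 = 40/9 + 13 + 11/3 + 22/3 + 8/9
 = 88/3
Net = 88/3 - 2 = 82/3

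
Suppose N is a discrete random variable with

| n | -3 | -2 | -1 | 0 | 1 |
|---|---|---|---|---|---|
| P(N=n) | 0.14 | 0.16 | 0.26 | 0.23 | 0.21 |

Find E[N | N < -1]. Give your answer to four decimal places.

-2.4667

P(N < -1) = 0.14 + 0.16 = 0.3.
E[N | N < -1] = [(-3)·0.14 + (-2)·0.16] / 0.3
 = -0.74 / 0.3
 = -37/15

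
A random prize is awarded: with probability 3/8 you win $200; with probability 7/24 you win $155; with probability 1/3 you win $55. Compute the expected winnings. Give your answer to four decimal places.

138.5417

E[payout] = 200·3/8 + 155·7/24 + 55·1/3
 = 75 + 1085/24 + 55/3
 = 3325/24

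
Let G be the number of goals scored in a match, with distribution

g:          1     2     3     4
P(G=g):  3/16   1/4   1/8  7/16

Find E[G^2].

E[G^2] = Σ g^2·P(G=g)
 = 1·3/16 + 4·1/4 + 9·1/8 + 16·7/16
 = 3/16 + 1 + 9/8 + 7
 = 149/16

9.3125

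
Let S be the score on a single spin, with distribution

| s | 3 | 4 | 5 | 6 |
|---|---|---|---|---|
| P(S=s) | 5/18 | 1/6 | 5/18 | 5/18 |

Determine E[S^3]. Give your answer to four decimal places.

E[S^3] = Σ s^3·P(S=s)
 = 27·5/18 + 64·1/6 + 125·5/18 + 216·5/18
 = 15/2 + 32/3 + 625/18 + 60
 = 1016/9

112.8889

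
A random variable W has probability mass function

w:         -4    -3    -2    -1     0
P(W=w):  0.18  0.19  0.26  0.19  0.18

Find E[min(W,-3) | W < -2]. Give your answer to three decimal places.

-3.486

P(W < -2) = 0.18 + 0.19 = 0.37.
E[min(W,-3) | W < -2] = [(-4)·0.18 + (-3)·0.19] / 0.37
 = -1.29 / 0.37
 = -129/37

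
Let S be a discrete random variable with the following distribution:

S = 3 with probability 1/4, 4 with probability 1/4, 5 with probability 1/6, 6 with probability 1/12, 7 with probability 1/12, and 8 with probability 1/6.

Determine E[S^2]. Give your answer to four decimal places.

28.1667

E[S^2] = Σ s^2·P(S=s)
 = 9·1/4 + 16·1/4 + 25·1/6 + 36·1/12 + 49·1/12 + 64·1/6
 = 9/4 + 4 + 25/6 + 3 + 49/12 + 32/3
 = 169/6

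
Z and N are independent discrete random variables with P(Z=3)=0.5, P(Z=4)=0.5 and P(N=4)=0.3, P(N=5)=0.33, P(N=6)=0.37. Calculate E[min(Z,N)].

E[min(Z,N)] = Σ_z Σ_n min(z,n) · P(Z=z)P(N=n)
 = 3·0.15 + 3·0.165 + 3·0.185 + 4·0.15 + 4·0.165 + 4·0.185
 = 0.45 + 0.495 + 0.555 + 0.6 + 0.66 + 0.74
 = 3.5

3.5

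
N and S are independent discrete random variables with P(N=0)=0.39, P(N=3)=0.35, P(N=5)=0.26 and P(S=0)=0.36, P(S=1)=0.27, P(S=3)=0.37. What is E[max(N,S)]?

2.8882

E[max(N,S)] = Σ_n Σ_s max(n,s) · P(N=n)P(S=s)
 = 0·0.1404 + 1·0.1053 + 3·0.1443 + 3·0.126 + 3·0.0945 + 3·0.1295 + 5·0.0936 + 5·0.0702 + 5·0.0962
 = 0 + 0.1053 + 0.4329 + 0.378 + 0.2835 + 0.3885 + 0.468 + 0.351 + 0.481
 = 2.8882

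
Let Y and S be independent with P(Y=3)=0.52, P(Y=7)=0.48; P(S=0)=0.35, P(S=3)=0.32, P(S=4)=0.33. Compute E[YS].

11.2176

E[YS] = Σ_y Σ_s ys · P(Y=y)P(S=s)
 = 0·0.182 + 9·0.1664 + 12·0.1716 + 0·0.168 + 21·0.1536 + 28·0.1584
 = 0 + 1.4976 + 2.0592 + 0 + 3.2256 + 4.4352
 = 11.2176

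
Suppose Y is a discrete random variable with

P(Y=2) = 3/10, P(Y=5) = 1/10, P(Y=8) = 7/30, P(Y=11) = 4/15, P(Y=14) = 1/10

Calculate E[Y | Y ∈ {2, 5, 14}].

P(Y ∈ {2, 5, 14}) = 3/10 + 1/10 + 1/10 = 1/2.
E[Y | Y ∈ {2, 5, 14}] = [2·3/10 + 5·1/10 + 14·1/10] / (1/2)
 = 5/2 / (1/2)
 = 5

5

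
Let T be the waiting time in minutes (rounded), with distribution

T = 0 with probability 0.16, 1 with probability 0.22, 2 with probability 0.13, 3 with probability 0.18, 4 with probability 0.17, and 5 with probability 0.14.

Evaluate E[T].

E[T] = Σ t·P(T=t)
 = 0·0.16 + 1·0.22 + 2·0.13 + 3·0.18 + 4·0.17 + 5·0.14
 = 0 + 0.22 + 0.26 + 0.54 + 0.68 + 0.7
 = 2.4

2.4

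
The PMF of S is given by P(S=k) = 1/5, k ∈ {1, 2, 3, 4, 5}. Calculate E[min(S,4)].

E[min(S,4)] = Σ min(s,4)·P(S=s)
 = 1·1/5 + 2·1/5 + 3·1/5 + 4·1/5 + 4·1/5
 = 1/5 + 2/5 + 3/5 + 4/5 + 4/5
 = 14/5

2.8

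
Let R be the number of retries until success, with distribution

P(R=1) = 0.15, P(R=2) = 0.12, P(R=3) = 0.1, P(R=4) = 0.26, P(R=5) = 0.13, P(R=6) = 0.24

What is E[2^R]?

E[2^R] = Σ 2^r·P(R=r)
 = 2·0.15 + 4·0.12 + 8·0.1 + 16·0.26 + 32·0.13 + 64·0.24
 = 0.3 + 0.48 + 0.8 + 4.16 + 4.16 + 15.36
 = 25.26

25.26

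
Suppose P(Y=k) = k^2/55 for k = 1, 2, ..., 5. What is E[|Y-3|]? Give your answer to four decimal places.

E[|Y-3|] = Σ |y-3|·P(Y=y)
 = 2·1/55 + 1·4/55 + 0·9/55 + 1·16/55 + 2·5/11
 = 2/55 + 4/55 + 0 + 16/55 + 10/11
 = 72/55

1.3091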